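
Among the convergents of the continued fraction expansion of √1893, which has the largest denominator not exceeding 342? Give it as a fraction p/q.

5047/116

√1893 = [43; 1, 1, 28, 1, 1, 86, …] (period length 6).
Convergents:
  p_0/q_0 = 43/1
  p_1/q_1 = 44/1
  p_2/q_2 = 87/2
  p_3/q_3 = 2480/57
  p_4/q_4 = 2567/59
  p_5/q_5 = 5047/116
  p_6/q_6 = 436609/10035
q_5 = 116 ≤ 342 < 10035 = q_6, so the answer is 5047/116.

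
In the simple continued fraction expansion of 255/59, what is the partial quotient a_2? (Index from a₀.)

255 = 4·59 + 19   →  a_0 = 4
59 = 3·19 + 2   →  a_1 = 3
19 = 9·2 + 1   →  a_2 = 9

9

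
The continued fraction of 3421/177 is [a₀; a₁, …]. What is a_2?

19

3421 = 19·177 + 58   →  a_0 = 19
177 = 3·58 + 3   →  a_1 = 3
58 = 19·3 + 1   →  a_2 = 19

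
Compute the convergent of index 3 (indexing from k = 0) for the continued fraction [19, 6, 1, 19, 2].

2661/139

Using pₖ = aₖpₖ₋₁ + pₖ₋₂, qₖ = aₖqₖ₋₁ + qₖ₋₂ (with p₋₁=1, p₋₂=0, q₋₁=0, q₋₂=1):
  k=0: a=19, p=19, q=1
  k=1: a=6, p=115, q=6
  k=2: a=1, p=134, q=7
  k=3: a=19, p=2661, q=139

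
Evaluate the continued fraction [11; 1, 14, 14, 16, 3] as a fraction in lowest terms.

Fold from the inside: start with 3/1.
  16 + 1/3 = 49/3
  14 + 3/49 = 689/49
  14 + 49/689 = 9695/689
  1 + 689/9695 = 10384/9695
  11 + 9695/10384 = 123919/10384

123919/10384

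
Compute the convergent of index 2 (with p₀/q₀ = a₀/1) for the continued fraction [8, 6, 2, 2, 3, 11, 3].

Using pₖ = aₖpₖ₋₁ + pₖ₋₂, qₖ = aₖqₖ₋₁ + qₖ₋₂ (with p₋₁=1, p₋₂=0, q₋₁=0, q₋₂=1):
  k=0: a=8, p=8, q=1
  k=1: a=6, p=49, q=6
  k=2: a=2, p=106, q=13

106/13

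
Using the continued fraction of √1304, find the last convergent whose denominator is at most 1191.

23436/649

√1304 = [36; 9, 72, …] (period length 2).
Convergents:
  p_0/q_0 = 36/1
  p_1/q_1 = 325/9
  p_2/q_2 = 23436/649
  p_3/q_3 = 211249/5850
q_2 = 649 ≤ 1191 < 5850 = q_3, so the answer is 23436/649.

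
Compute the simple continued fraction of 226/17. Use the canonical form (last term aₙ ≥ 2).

226 = 13*17 + 5
17 = 3*5 + 2
5 = 2*2 + 1
2 = 2*1 + 0  (stop)
So 226/17 = [13; 3, 2, 2].

[13; 3, 2, 2]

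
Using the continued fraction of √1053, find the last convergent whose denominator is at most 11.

292/9

√1053 = [32; 2, 4, 2, 64, …] (period length 4).
Convergents:
  p_0/q_0 = 32/1
  p_1/q_1 = 65/2
  p_2/q_2 = 292/9
  p_3/q_3 = 649/20
q_2 = 9 ≤ 11 < 20 = q_3, so the answer is 292/9.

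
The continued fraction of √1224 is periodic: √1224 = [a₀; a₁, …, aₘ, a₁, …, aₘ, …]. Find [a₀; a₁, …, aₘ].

a₀ = ⌊√1224⌋ = 34.
With m₀=0, d₀=1 and mₖ₊₁ = dₖaₖ − mₖ, dₖ₊₁ = (n − mₖ₊₁²)/dₖ, aₖ₊₁ = ⌊(a₀+mₖ₊₁)/dₖ₊₁⌋:
  k=1: m=34, d=68, a=1
  k=2: m=34, d=1, a=68
d=1 and a=2a₀=68 at k=2, so the next step gives (m, d) = (34, 68) again — its k=1 value — and the period has length 2.

[34; 1, 68]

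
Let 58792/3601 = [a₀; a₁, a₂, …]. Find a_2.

16

58792 = 16·3601 + 1176   →  a_0 = 16
3601 = 3·1176 + 73   →  a_1 = 3
1176 = 16·73 + 8   →  a_2 = 16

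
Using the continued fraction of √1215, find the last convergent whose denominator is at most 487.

√1215 = [34; 1, 5, 1, 68, …] (period length 4).
Convergents:
  p_0/q_0 = 34/1
  p_1/q_1 = 35/1
  p_2/q_2 = 209/6
  p_3/q_3 = 244/7
  p_4/q_4 = 16801/482
  p_5/q_5 = 17045/489
q_4 = 482 ≤ 487 < 489 = q_5, so the answer is 16801/482.

16801/482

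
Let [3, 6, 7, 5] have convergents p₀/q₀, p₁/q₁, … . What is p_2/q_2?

136/43

Using pₖ = aₖpₖ₋₁ + pₖ₋₂, qₖ = aₖqₖ₋₁ + qₖ₋₂ (with p₋₁=1, p₋₂=0, q₋₁=0, q₋₂=1):
  k=0: a=3, p=3, q=1
  k=1: a=6, p=19, q=6
  k=2: a=7, p=136, q=43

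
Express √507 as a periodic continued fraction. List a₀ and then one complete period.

a₀ = ⌊√507⌋ = 22.

[22; 1, 1, 14, 1, 1, 44]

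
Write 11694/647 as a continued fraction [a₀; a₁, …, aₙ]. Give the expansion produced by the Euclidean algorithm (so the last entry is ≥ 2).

11694 = 18·647 + 48
647 = 13·48 + 23
48 = 2·23 + 2
23 = 11·2 + 1
2 = 2·1 + 0  (stop)
So 11694/647 = [18; 13, 2, 11, 2].

[18; 13, 2, 11, 2]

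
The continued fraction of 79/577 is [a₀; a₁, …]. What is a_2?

3

79 = 0·577 + 79   →  a_0 = 0
577 = 7·79 + 24   →  a_1 = 7
79 = 3·24 + 7   →  a_2 = 3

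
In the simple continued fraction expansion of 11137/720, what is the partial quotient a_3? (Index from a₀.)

3

11137 = 15·720 + 337   →  a_0 = 15
720 = 2·337 + 46   →  a_1 = 2
337 = 7·46 + 15   →  a_2 = 7
46 = 3·15 + 1   →  a_3 = 3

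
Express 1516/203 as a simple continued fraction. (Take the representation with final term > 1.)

[7; 2, 7, 3, 4]

1516 = 7×203 + 95
203 = 2×95 + 13
95 = 7×13 + 4
13 = 3×4 + 1
4 = 4×1 + 0  (stop)
So 1516/203 = [7; 2, 7, 3, 4].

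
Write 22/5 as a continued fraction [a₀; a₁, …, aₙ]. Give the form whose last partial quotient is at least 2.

[4; 2, 2]

22 = 4·5 + 2
5 = 2·2 + 1
2 = 2·1 + 0  (stop)
So 22/5 = [4; 2, 2].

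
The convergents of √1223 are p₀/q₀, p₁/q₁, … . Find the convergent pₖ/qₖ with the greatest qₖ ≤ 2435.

84421/2414

√1223 = [34; 1, 33, 1, 68, …] (period length 4).
Convergents:
  p_0/q_0 = 34/1
  p_1/q_1 = 35/1
  p_2/q_2 = 1189/34
  p_3/q_3 = 1224/35
  p_4/q_4 = 84421/2414
  p_5/q_5 = 85645/2449
q_4 = 2414 ≤ 2435 < 2449 = q_5, so the answer is 84421/2414.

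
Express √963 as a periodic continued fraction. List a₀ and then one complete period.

a₀ = ⌊√963⌋ = 31.

[31; 31, 62]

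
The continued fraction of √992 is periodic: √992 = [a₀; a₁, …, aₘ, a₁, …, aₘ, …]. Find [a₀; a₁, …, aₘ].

a₀ = ⌊√992⌋ = 31.
With m₀=0, d₀=1 and mₖ₊₁ = dₖaₖ − mₖ, dₖ₊₁ = (n − mₖ₊₁²)/dₖ, aₖ₊₁ = ⌊(a₀+mₖ₊₁)/dₖ₊₁⌋:
  k=1: m=31, d=31, a=2
  k=2: m=31, d=1, a=62
d=1 and a=2a₀=62 at k=2, so the next step gives (m, d) = (31, 31) again — its k=1 value — and the period has length 2.

[31; 2, 62]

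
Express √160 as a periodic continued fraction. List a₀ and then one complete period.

a₀ = ⌊√160⌋ = 12.
With m₀=0, d₀=1 and mₖ₊₁ = dₖaₖ − mₖ, dₖ₊₁ = (n − mₖ₊₁²)/dₖ, aₖ₊₁ = ⌊(a₀+mₖ₊₁)/dₖ₊₁⌋:
  k=1: m=12, d=16, a=1
  k=2: m=4, d=9, a=1
  k=3: m=5, d=15, a=1
  k=4: m=10, d=4, a=5
  k=5: m=10, d=15, a=1
  k=6: m=5, d=9, a=1
  k=7: m=4, d=16, a=1
  k=8: m=12, d=1, a=24
d=1 and a=2a₀=24 at k=8, so the next step gives (m, d) = (12, 16) again — its k=1 value — and the period has length 8.

[12; 1, 1, 1, 5, 1, 1, 1, 24]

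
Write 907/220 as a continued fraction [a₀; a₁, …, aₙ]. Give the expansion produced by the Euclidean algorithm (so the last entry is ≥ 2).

[4; 8, 6, 1, 3]

907 = 4×220 + 27
220 = 8×27 + 4
27 = 6×4 + 3
4 = 1×3 + 1
3 = 3×1 + 0  (stop)
So 907/220 = [4; 8, 6, 1, 3].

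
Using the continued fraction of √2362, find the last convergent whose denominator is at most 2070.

70908/1459

√2362 = [48; 1, 1, 1, 1, 96, …] (period length 5).
Convergents:
  p_0/q_0 = 48/1
  p_1/q_1 = 49/1
  p_2/q_2 = 97/2
  p_3/q_3 = 146/3
  p_4/q_4 = 243/5
  p_5/q_5 = 23474/483
  p_6/q_6 = 23717/488
  p_7/q_7 = 47191/971
  p_8/q_8 = 70908/1459
  p_9/q_9 = 118099/2430
q_8 = 1459 ≤ 2070 < 2430 = q_9, so the answer is 70908/1459.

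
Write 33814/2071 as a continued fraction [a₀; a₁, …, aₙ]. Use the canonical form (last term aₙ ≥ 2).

[16; 3, 18, 3, 12]

33814 = 16·2071 + 678
2071 = 3·678 + 37
678 = 18·37 + 12
37 = 3·12 + 1
12 = 12·1 + 0  (stop)
So 33814/2071 = [16; 3, 18, 3, 12].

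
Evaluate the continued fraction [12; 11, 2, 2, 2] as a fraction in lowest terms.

Fold from the inside: start with 2/1.
  2 + 1/2 = 5/2
  2 + 2/5 = 12/5
  11 + 5/12 = 137/12
  12 + 12/137 = 1656/137

1656/137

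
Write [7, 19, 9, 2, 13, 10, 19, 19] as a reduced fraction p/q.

126446747/17929755

Fold from the inside: start with 19/1.
  19 + 1/19 = 362/19
  10 + 19/362 = 3639/362
  13 + 362/3639 = 47669/3639
  2 + 3639/47669 = 98977/47669
  9 + 47669/98977 = 938462/98977
  19 + 98977/938462 = 17929755/938462
  7 + 938462/17929755 = 126446747/17929755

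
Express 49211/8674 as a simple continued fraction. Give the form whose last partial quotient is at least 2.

49211 = 5×8674 + 5841
8674 = 1×5841 + 2833
5841 = 2×2833 + 175
2833 = 16×175 + 33
175 = 5×33 + 10
33 = 3×10 + 3
10 = 3×3 + 1
3 = 3×1 + 0  (stop)
So 49211/8674 = [5; 1, 2, 16, 5, 3, 3, 3].

[5; 1, 2, 16, 5, 3, 3, 3]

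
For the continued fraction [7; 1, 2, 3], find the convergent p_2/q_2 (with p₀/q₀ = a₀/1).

23/3

Using pₖ = aₖpₖ₋₁ + pₖ₋₂, qₖ = aₖqₖ₋₁ + qₖ₋₂ (with p₋₁=1, p₋₂=0, q₋₁=0, q₋₂=1):
  k=0: a=7, p=7, q=1
  k=1: a=1, p=8, q=1
  k=2: a=2, p=23, q=3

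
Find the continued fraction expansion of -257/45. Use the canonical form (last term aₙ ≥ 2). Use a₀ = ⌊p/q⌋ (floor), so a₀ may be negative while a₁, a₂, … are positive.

[-6; 3, 2, 6]

-257 = -6×45 + 13
45 = 3×13 + 6
13 = 2×6 + 1
6 = 6×1 + 0  (stop)
So -257/45 = [-6; 3, 2, 6].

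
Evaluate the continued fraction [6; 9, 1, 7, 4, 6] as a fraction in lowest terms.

12416/2035

Fold from the inside: start with 6/1.
  4 + 1/6 = 25/6
  7 + 6/25 = 181/25
  1 + 25/181 = 206/181
  9 + 181/206 = 2035/206
  6 + 206/2035 = 12416/2035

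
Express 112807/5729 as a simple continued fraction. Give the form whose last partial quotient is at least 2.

112807 = 19×5729 + 3956
5729 = 1×3956 + 1773
3956 = 2×1773 + 410
1773 = 4×410 + 133
410 = 3×133 + 11
133 = 12×11 + 1
11 = 11×1 + 0  (stop)
So 112807/5729 = [19; 1, 2, 4, 3, 12, 11].

[19; 1, 2, 4, 3, 12, 11]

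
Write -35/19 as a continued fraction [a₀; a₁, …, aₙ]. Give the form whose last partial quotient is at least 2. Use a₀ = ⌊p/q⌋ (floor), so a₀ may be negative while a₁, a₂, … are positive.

[-2; 6, 3]

-35 = -2×19 + 3
19 = 6×3 + 1
3 = 3×1 + 0  (stop)
So -35/19 = [-2; 6, 3].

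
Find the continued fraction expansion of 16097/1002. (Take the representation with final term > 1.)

16097 = 16*1002 + 65
1002 = 15*65 + 27
65 = 2*27 + 11
27 = 2*11 + 5
11 = 2*5 + 1
5 = 5*1 + 0  (stop)
So 16097/1002 = [16; 15, 2, 2, 2, 5].

[16; 15, 2, 2, 2, 5]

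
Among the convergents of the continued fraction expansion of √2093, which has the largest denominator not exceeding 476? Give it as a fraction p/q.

√2093 = [45; 1, 2, 1, 90, …] (period length 4).
Convergents:
  p_0/q_0 = 45/1
  p_1/q_1 = 46/1
  p_2/q_2 = 137/3
  p_3/q_3 = 183/4
  p_4/q_4 = 16607/363
  p_5/q_5 = 16790/367
  p_6/q_6 = 50187/1097
q_5 = 367 ≤ 476 < 1097 = q_6, so the answer is 16790/367.

16790/367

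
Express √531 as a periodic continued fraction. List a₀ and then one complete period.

[23; 23, 46]

a₀ = ⌊√531⌋ = 23.
With m₀=0, d₀=1 and mₖ₊₁ = dₖaₖ − mₖ, dₖ₊₁ = (n − mₖ₊₁²)/dₖ, aₖ₊₁ = ⌊(a₀+mₖ₊₁)/dₖ₊₁⌋:
  k=1: m=23, d=2, a=23
  k=2: m=23, d=1, a=46
d=1 and a=2a₀=46 at k=2, so the next step gives (m, d) = (23, 2) again — its k=1 value — and the period has length 2.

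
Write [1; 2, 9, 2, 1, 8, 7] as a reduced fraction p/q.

Using pₖ = aₖpₖ₋₁ + pₖ₋₂ and qₖ = aₖqₖ₋₁ + qₖ₋₂:
  k=0: a=1, p=1, q=1
  k=1: a=2, p=3, q=2
  k=2: a=9, p=28, q=19
  k=3: a=2, p=59, q=40
  k=4: a=1, p=87, q=59
  k=5: a=8, p=755, q=512
  k=6: a=7, p=5372, q=3643

5372/3643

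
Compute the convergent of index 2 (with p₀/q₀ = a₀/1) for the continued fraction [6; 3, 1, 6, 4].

Using pₖ = aₖpₖ₋₁ + pₖ₋₂, qₖ = aₖqₖ₋₁ + qₖ₋₂ (with p₋₁=1, p₋₂=0, q₋₁=0, q₋₂=1):
  k=0: a=6, p=6, q=1
  k=1: a=3, p=19, q=3
  k=2: a=1, p=25, q=4

25/4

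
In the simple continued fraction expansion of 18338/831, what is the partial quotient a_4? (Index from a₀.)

4

18338 = 22·831 + 56   →  a_0 = 22
831 = 14·56 + 47   →  a_1 = 14
56 = 1·47 + 9   →  a_2 = 1
47 = 5·9 + 2   →  a_3 = 5
9 = 4·2 + 1   →  a_4 = 4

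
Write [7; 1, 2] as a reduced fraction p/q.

Using pₖ = aₖpₖ₋₁ + pₖ₋₂ and qₖ = aₖqₖ₋₁ + qₖ₋₂:
  k=0: a=7, p=7, q=1
  k=1: a=1, p=8, q=1
  k=2: a=2, p=23, q=3

23/3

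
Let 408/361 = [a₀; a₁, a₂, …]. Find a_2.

1

408 = 1·361 + 47   →  a_0 = 1
361 = 7·47 + 32   →  a_1 = 7
47 = 1·32 + 15   →  a_2 = 1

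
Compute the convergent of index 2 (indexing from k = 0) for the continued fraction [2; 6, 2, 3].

Using pₖ = aₖpₖ₋₁ + pₖ₋₂, qₖ = aₖqₖ₋₁ + qₖ₋₂ (with p₋₁=1, p₋₂=0, q₋₁=0, q₋₂=1):
  k=0: a=2, p=2, q=1
  k=1: a=6, p=13, q=6
  k=2: a=2, p=28, q=13

28/13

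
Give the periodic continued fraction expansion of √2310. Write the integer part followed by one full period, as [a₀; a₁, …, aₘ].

[48; 16, 96]

a₀ = ⌊√2310⌋ = 48.
With m₀=0, d₀=1 and mₖ₊₁ = dₖaₖ − mₖ, dₖ₊₁ = (n − mₖ₊₁²)/dₖ, aₖ₊₁ = ⌊(a₀+mₖ₊₁)/dₖ₊₁⌋:
  k=1: m=48, d=6, a=16
  k=2: m=48, d=1, a=96
d=1 and a=2a₀=96 at k=2, so the next step gives (m, d) = (48, 6) again — its k=1 value — and the period has length 2.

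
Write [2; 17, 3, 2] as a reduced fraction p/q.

249/121

Using pₖ = aₖpₖ₋₁ + pₖ₋₂ and qₖ = aₖqₖ₋₁ + qₖ₋₂:
  k=0: a=2, p=2, q=1
  k=1: a=17, p=35, q=17
  k=2: a=3, p=107, q=52
  k=3: a=2, p=249, q=121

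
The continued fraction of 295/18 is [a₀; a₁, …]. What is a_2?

1

295 = 16·18 + 7   →  a_0 = 16
18 = 2·7 + 4   →  a_1 = 2
7 = 1·4 + 3   →  a_2 = 1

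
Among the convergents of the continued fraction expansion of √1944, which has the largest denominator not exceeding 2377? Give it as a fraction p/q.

42724/969

√1944 = [44; 11, 88, …] (period length 2).
Convergents:
  p_0/q_0 = 44/1
  p_1/q_1 = 485/11
  p_2/q_2 = 42724/969
  p_3/q_3 = 470449/10670
q_2 = 969 ≤ 2377 < 10670 = q_3, so the answer is 42724/969.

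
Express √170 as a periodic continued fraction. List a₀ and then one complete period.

a₀ = ⌊√170⌋ = 13.
With m₀=0, d₀=1 and mₖ₊₁ = dₖaₖ − mₖ, dₖ₊₁ = (n − mₖ₊₁²)/dₖ, aₖ₊₁ = ⌊(a₀+mₖ₊₁)/dₖ₊₁⌋:
  k=1: m=13, d=1, a=26
d=1 and a=2a₀=26 at k=1, so the next step gives (m, d) = (13, 1) again — its k=1 value — and the period has length 1.

[13; 26]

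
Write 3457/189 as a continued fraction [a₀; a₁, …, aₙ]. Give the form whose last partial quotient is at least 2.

[18; 3, 2, 3, 2, 3]

3457 = 18×189 + 55
189 = 3×55 + 24
55 = 2×24 + 7
24 = 3×7 + 3
7 = 2×3 + 1
3 = 3×1 + 0  (stop)
So 3457/189 = [18; 3, 2, 3, 2, 3].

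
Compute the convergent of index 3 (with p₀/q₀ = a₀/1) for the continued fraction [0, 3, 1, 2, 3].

3/11

Using pₖ = aₖpₖ₋₁ + pₖ₋₂, qₖ = aₖqₖ₋₁ + qₖ₋₂ (with p₋₁=1, p₋₂=0, q₋₁=0, q₋₂=1):
  k=0: a=0, p=0, q=1
  k=1: a=3, p=1, q=3
  k=2: a=1, p=1, q=4
  k=3: a=2, p=3, q=11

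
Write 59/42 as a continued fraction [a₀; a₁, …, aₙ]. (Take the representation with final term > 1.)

[1; 2, 2, 8]

59 = 1·42 + 17
42 = 2·17 + 8
17 = 2·8 + 1
8 = 8·1 + 0  (stop)
So 59/42 = [1; 2, 2, 8].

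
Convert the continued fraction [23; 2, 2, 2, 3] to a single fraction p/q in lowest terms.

Fold from the inside: start with 3/1.
  2 + 1/3 = 7/3
  2 + 3/7 = 17/7
  2 + 7/17 = 41/17
  23 + 17/41 = 960/41

960/41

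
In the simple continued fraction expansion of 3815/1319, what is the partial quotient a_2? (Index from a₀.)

3815 = 2·1319 + 1177   →  a_0 = 2
1319 = 1·1177 + 142   →  a_1 = 1
1177 = 8·142 + 41   →  a_2 = 8

8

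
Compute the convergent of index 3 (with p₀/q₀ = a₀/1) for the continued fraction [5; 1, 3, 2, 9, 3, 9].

Using pₖ = aₖpₖ₋₁ + pₖ₋₂, qₖ = aₖqₖ₋₁ + qₖ₋₂ (with p₋₁=1, p₋₂=0, q₋₁=0, q₋₂=1):
  k=0: a=5, p=5, q=1
  k=1: a=1, p=6, q=1
  k=2: a=3, p=23, q=4
  k=3: a=2, p=52, q=9

52/9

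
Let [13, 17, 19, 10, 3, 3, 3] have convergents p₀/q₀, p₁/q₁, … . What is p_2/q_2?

Using pₖ = aₖpₖ₋₁ + pₖ₋₂, qₖ = aₖqₖ₋₁ + qₖ₋₂ (with p₋₁=1, p₋₂=0, q₋₁=0, q₋₂=1):
  k=0: a=13, p=13, q=1
  k=1: a=17, p=222, q=17
  k=2: a=19, p=4231, q=324

4231/324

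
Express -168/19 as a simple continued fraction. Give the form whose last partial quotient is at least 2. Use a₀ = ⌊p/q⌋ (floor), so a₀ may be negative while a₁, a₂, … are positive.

-168 = -9×19 + 3
19 = 6×3 + 1
3 = 3×1 + 0  (stop)
So -168/19 = [-9; 6, 3].

[-9; 6, 3]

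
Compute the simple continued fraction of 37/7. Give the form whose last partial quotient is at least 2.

37 = 5×7 + 2
7 = 3×2 + 1
2 = 2×1 + 0  (stop)
So 37/7 = [5; 3, 2].

[5; 3, 2]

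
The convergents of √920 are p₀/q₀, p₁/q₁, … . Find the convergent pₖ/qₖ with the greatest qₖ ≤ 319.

√920 = [30; 3, 60, …] (period length 2).
Convergents:
  p_0/q_0 = 30/1
  p_1/q_1 = 91/3
  p_2/q_2 = 5490/181
  p_3/q_3 = 16561/546
q_2 = 181 ≤ 319 < 546 = q_3, so the answer is 5490/181.

5490/181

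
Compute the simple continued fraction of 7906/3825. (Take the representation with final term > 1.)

7906 = 2*3825 + 256
3825 = 14*256 + 241
256 = 1*241 + 15
241 = 16*15 + 1
15 = 15*1 + 0  (stop)
So 7906/3825 = [2; 14, 1, 16, 15].

[2; 14, 1, 16, 15]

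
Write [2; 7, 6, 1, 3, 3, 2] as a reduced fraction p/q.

3105/1451

Using pₖ = aₖpₖ₋₁ + pₖ₋₂ and qₖ = aₖqₖ₋₁ + qₖ₋₂:
  k=0: a=2, p=2, q=1
  k=1: a=7, p=15, q=7
  k=2: a=6, p=92, q=43
  k=3: a=1, p=107, q=50
  k=4: a=3, p=413, q=193
  k=5: a=3, p=1346, q=629
  k=6: a=2, p=3105, q=1451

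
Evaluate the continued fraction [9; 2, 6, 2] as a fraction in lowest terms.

Fold from the inside: start with 2/1.
  6 + 1/2 = 13/2
  2 + 2/13 = 28/13
  9 + 13/28 = 265/28

265/28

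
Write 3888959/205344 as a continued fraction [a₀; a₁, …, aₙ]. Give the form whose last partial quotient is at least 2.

[18; 1, 15, 3, 17, 16, 15]

3888959 = 18·205344 + 192767
205344 = 1·192767 + 12577
192767 = 15·12577 + 4112
12577 = 3·4112 + 241
4112 = 17·241 + 15
241 = 16·15 + 1
15 = 15·1 + 0  (stop)
So 3888959/205344 = [18; 1, 15, 3, 17, 16, 15].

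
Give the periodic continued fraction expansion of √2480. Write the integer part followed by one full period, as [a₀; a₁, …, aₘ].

[49; 1, 3, 1, 98]

a₀ = ⌊√2480⌋ = 49.
With m₀=0, d₀=1 and mₖ₊₁ = dₖaₖ − mₖ, dₖ₊₁ = (n − mₖ₊₁²)/dₖ, aₖ₊₁ = ⌊(a₀+mₖ₊₁)/dₖ₊₁⌋:
  k=1: m=49, d=79, a=1
  k=2: m=30, d=20, a=3
  k=3: m=30, d=79, a=1
  k=4: m=49, d=1, a=98
d=1 and a=2a₀=98 at k=4, so the next step gives (m, d) = (49, 79) again — its k=1 value — and the period has length 4.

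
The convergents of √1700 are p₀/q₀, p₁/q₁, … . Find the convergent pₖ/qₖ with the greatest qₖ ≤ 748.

√1700 = [41; 4, 3, 20, 3, 4, 82, …] (period length 6).
Convergents:
  p_0/q_0 = 41/1
  p_1/q_1 = 165/4
  p_2/q_2 = 536/13
  p_3/q_3 = 10885/264
  p_4/q_4 = 33191/805
q_3 = 264 ≤ 748 < 805 = q_4, so the answer is 10885/264.

10885/264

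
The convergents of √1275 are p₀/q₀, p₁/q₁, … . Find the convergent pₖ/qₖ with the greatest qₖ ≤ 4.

107/3

√1275 = [35; 1, 2, 2, 2, 2, 2, 1, 70, …] (period length 8).
Convergents:
  p_0/q_0 = 35/1
  p_1/q_1 = 36/1
  p_2/q_2 = 107/3
  p_3/q_3 = 250/7
q_2 = 3 ≤ 4 < 7 = q_3, so the answer is 107/3.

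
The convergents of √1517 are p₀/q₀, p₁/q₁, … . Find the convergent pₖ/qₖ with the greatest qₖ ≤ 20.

740/19

√1517 = [38; 1, 18, 2, 18, 1, 76, …] (period length 6).
Convergents:
  p_0/q_0 = 38/1
  p_1/q_1 = 39/1
  p_2/q_2 = 740/19
  p_3/q_3 = 1519/39
q_2 = 19 ≤ 20 < 39 = q_3, so the answer is 740/19.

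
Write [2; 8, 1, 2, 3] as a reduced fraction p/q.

184/87

Using pₖ = aₖpₖ₋₁ + pₖ₋₂ and qₖ = aₖqₖ₋₁ + qₖ₋₂:
  k=0: a=2, p=2, q=1
  k=1: a=8, p=17, q=8
  k=2: a=1, p=19, q=9
  k=3: a=2, p=55, q=26
  k=4: a=3, p=184, q=87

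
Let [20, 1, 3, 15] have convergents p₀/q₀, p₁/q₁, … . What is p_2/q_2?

83/4

Using pₖ = aₖpₖ₋₁ + pₖ₋₂, qₖ = aₖqₖ₋₁ + qₖ₋₂ (with p₋₁=1, p₋₂=0, q₋₁=0, q₋₂=1):
  k=0: a=20, p=20, q=1
  k=1: a=1, p=21, q=1
  k=2: a=3, p=83, q=4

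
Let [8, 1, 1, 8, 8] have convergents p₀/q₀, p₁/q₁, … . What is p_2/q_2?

Using pₖ = aₖpₖ₋₁ + pₖ₋₂, qₖ = aₖqₖ₋₁ + qₖ₋₂ (with p₋₁=1, p₋₂=0, q₋₁=0, q₋₂=1):
  k=0: a=8, p=8, q=1
  k=1: a=1, p=9, q=1
  k=2: a=1, p=17, q=2

17/2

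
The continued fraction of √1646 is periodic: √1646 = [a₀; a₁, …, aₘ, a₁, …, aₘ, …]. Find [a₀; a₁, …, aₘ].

a₀ = ⌊√1646⌋ = 40.
With m₀=0, d₀=1 and mₖ₊₁ = dₖaₖ − mₖ, dₖ₊₁ = (n − mₖ₊₁²)/dₖ, aₖ₊₁ = ⌊(a₀+mₖ₊₁)/dₖ₊₁⌋:
  k=1: m=40, d=46, a=1
  k=2: m=6, d=35, a=1
  k=3: m=29, d=23, a=3
  k=4: m=40, d=2, a=40
  k=5: m=40, d=23, a=3
  k=6: m=29, d=35, a=1
  k=7: m=6, d=46, a=1
  k=8: m=40, d=1, a=80
d=1 and a=2a₀=80 at k=8, so the next step gives (m, d) = (40, 46) again — its k=1 value — and the period has length 8.

[40; 1, 1, 3, 40, 3, 1, 1, 80]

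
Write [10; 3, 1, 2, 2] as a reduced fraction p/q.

267/26

Fold from the inside: start with 2/1.
  2 + 1/2 = 5/2
  1 + 2/5 = 7/5
  3 + 5/7 = 26/7
  10 + 7/26 = 267/26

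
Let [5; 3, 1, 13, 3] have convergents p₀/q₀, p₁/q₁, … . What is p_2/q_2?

Using pₖ = aₖpₖ₋₁ + pₖ₋₂, qₖ = aₖqₖ₋₁ + qₖ₋₂ (with p₋₁=1, p₋₂=0, q₋₁=0, q₋₂=1):
  k=0: a=5, p=5, q=1
  k=1: a=3, p=16, q=3
  k=2: a=1, p=21, q=4

21/4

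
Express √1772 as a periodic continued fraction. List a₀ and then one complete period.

[42; 10, 1, 1, 20, 1, 1, 10, 84]

a₀ = ⌊√1772⌋ = 42.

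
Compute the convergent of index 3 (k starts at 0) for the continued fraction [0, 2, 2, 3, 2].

7/17

Using pₖ = aₖpₖ₋₁ + pₖ₋₂, qₖ = aₖqₖ₋₁ + qₖ₋₂ (with p₋₁=1, p₋₂=0, q₋₁=0, q₋₂=1):
  k=0: a=0, p=0, q=1
  k=1: a=2, p=1, q=2
  k=2: a=2, p=2, q=5
  k=3: a=3, p=7, q=17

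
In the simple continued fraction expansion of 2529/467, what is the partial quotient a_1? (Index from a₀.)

2

2529 = 5·467 + 194   →  a_0 = 5
467 = 2·194 + 79   →  a_1 = 2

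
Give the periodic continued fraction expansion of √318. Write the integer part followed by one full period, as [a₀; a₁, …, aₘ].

a₀ = ⌊√318⌋ = 17.
With m₀=0, d₀=1 and mₖ₊₁ = dₖaₖ − mₖ, dₖ₊₁ = (n − mₖ₊₁²)/dₖ, aₖ₊₁ = ⌊(a₀+mₖ₊₁)/dₖ₊₁⌋:
  k=1: m=17, d=29, a=1
  k=2: m=12, d=6, a=4
  k=3: m=12, d=29, a=1
  k=4: m=17, d=1, a=34
d=1 and a=2a₀=34 at k=4, so the next step gives (m, d) = (17, 29) again — its k=1 value — and the period has length 4.

[17; 1, 4, 1, 34]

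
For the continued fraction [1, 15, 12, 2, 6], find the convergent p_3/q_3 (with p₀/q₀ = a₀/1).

402/377

Using pₖ = aₖpₖ₋₁ + pₖ₋₂, qₖ = aₖqₖ₋₁ + qₖ₋₂ (with p₋₁=1, p₋₂=0, q₋₁=0, q₋₂=1):
  k=0: a=1, p=1, q=1
  k=1: a=15, p=16, q=15
  k=2: a=12, p=193, q=181
  k=3: a=2, p=402, q=377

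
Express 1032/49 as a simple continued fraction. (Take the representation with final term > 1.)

1032 = 21×49 + 3
49 = 16×3 + 1
3 = 3×1 + 0  (stop)
So 1032/49 = [21; 16, 3].

[21; 16, 3]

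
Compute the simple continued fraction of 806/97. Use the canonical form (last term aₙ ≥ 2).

[8; 3, 4, 3, 2]

806 = 8·97 + 30
97 = 3·30 + 7
30 = 4·7 + 2
7 = 3·2 + 1
2 = 2·1 + 0  (stop)
So 806/97 = [8; 3, 4, 3, 2].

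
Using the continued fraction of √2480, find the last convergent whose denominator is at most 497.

√2480 = [49; 1, 3, 1, 98, …] (period length 4).
Convergents:
  p_0/q_0 = 49/1
  p_1/q_1 = 50/1
  p_2/q_2 = 199/4
  p_3/q_3 = 249/5
  p_4/q_4 = 24601/494
  p_5/q_5 = 24850/499
q_4 = 494 ≤ 497 < 499 = q_5, so the answer is 24601/494.

24601/494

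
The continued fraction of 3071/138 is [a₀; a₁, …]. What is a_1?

3

3071 = 22·138 + 35   →  a_0 = 22
138 = 3·35 + 33   →  a_1 = 3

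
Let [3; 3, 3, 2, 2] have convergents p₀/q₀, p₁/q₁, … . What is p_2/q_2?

33/10

Using pₖ = aₖpₖ₋₁ + pₖ₋₂, qₖ = aₖqₖ₋₁ + qₖ₋₂ (with p₋₁=1, p₋₂=0, q₋₁=0, q₋₂=1):
  k=0: a=3, p=3, q=1
  k=1: a=3, p=10, q=3
  k=2: a=3, p=33, q=10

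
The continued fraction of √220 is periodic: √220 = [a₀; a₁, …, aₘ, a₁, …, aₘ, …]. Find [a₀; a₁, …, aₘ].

a₀ = ⌊√220⌋ = 14.
With m₀=0, d₀=1 and mₖ₊₁ = dₖaₖ − mₖ, dₖ₊₁ = (n − mₖ₊₁²)/dₖ, aₖ₊₁ = ⌊(a₀+mₖ₊₁)/dₖ₊₁⌋:
  k=1: m=14, d=24, a=1
  k=2: m=10, d=5, a=4
  k=3: m=10, d=24, a=1
  k=4: m=14, d=1, a=28
d=1 and a=2a₀=28 at k=4, so the next step gives (m, d) = (14, 24) again — its k=1 value — and the period has length 4.

[14; 1, 4, 1, 28]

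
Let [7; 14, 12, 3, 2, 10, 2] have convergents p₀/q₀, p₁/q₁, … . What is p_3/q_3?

Using pₖ = aₖpₖ₋₁ + pₖ₋₂, qₖ = aₖqₖ₋₁ + qₖ₋₂ (with p₋₁=1, p₋₂=0, q₋₁=0, q₋₂=1):
  k=0: a=7, p=7, q=1
  k=1: a=14, p=99, q=14
  k=2: a=12, p=1195, q=169
  k=3: a=3, p=3684, q=521

3684/521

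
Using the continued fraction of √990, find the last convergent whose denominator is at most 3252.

55031/1749

√990 = [31; 2, 6, 2, 62, …] (period length 4).
Convergents:
  p_0/q_0 = 31/1
  p_1/q_1 = 63/2
  p_2/q_2 = 409/13
  p_3/q_3 = 881/28
  p_4/q_4 = 55031/1749
  p_5/q_5 = 110943/3526
q_4 = 1749 ≤ 3252 < 3526 = q_5, so the answer is 55031/1749.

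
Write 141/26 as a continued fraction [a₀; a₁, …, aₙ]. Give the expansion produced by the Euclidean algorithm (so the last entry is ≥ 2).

[5; 2, 2, 1, 3]

141 = 5·26 + 11
26 = 2·11 + 4
11 = 2·4 + 3
4 = 1·3 + 1
3 = 3·1 + 0  (stop)
So 141/26 = [5; 2, 2, 1, 3].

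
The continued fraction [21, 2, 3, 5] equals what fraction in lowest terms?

793/37

Using pₖ = aₖpₖ₋₁ + pₖ₋₂ and qₖ = aₖqₖ₋₁ + qₖ₋₂:
  k=0: a=21, p=21, q=1
  k=1: a=2, p=43, q=2
  k=2: a=3, p=150, q=7
  k=3: a=5, p=793, q=37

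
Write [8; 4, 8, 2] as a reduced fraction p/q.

577/70

Using pₖ = aₖpₖ₋₁ + pₖ₋₂ and qₖ = aₖqₖ₋₁ + qₖ₋₂:
  k=0: a=8, p=8, q=1
  k=1: a=4, p=33, q=4
  k=2: a=8, p=272, q=33
  k=3: a=2, p=577, q=70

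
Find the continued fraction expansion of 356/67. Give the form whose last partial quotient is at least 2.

[5; 3, 5, 4]

356 = 5·67 + 21
67 = 3·21 + 4
21 = 5·4 + 1
4 = 4·1 + 0  (stop)
So 356/67 = [5; 3, 5, 4].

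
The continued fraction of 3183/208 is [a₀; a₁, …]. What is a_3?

3

3183 = 15·208 + 63   →  a_0 = 15
208 = 3·63 + 19   →  a_1 = 3
63 = 3·19 + 6   →  a_2 = 3
19 = 3·6 + 1   →  a_3 = 3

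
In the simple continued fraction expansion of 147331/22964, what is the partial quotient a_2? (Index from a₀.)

147331 = 6·22964 + 9547   →  a_0 = 6
22964 = 2·9547 + 3870   →  a_1 = 2
9547 = 2·3870 + 1807   →  a_2 = 2

2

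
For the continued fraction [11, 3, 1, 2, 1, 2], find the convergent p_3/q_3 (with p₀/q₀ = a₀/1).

124/11

Using pₖ = aₖpₖ₋₁ + pₖ₋₂, qₖ = aₖqₖ₋₁ + qₖ₋₂ (with p₋₁=1, p₋₂=0, q₋₁=0, q₋₂=1):
  k=0: a=11, p=11, q=1
  k=1: a=3, p=34, q=3
  k=2: a=1, p=45, q=4
  k=3: a=2, p=124, q=11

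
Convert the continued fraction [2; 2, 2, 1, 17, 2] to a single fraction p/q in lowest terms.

Fold from the inside: start with 2/1.
  17 + 1/2 = 35/2
  1 + 2/35 = 37/35
  2 + 35/37 = 109/37
  2 + 37/109 = 255/109
  2 + 109/255 = 619/255

619/255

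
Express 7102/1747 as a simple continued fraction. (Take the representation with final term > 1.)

[4; 15, 3, 12, 3]

7102 = 4·1747 + 114
1747 = 15·114 + 37
114 = 3·37 + 3
37 = 12·3 + 1
3 = 3·1 + 0  (stop)
So 7102/1747 = [4; 15, 3, 12, 3].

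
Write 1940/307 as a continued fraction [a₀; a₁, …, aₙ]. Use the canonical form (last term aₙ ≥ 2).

[6; 3, 7, 1, 1, 6]

1940 = 6·307 + 98
307 = 3·98 + 13
98 = 7·13 + 7
13 = 1·7 + 6
7 = 1·6 + 1
6 = 6·1 + 0  (stop)
So 1940/307 = [6; 3, 7, 1, 1, 6].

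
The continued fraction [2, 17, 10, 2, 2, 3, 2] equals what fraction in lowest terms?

14288/6941

Using pₖ = aₖpₖ₋₁ + pₖ₋₂ and qₖ = aₖqₖ₋₁ + qₖ₋₂:
  k=0: a=2, p=2, q=1
  k=1: a=17, p=35, q=17
  k=2: a=10, p=352, q=171
  k=3: a=2, p=739, q=359
  k=4: a=2, p=1830, q=889
  k=5: a=3, p=6229, q=3026
  k=6: a=2, p=14288, q=6941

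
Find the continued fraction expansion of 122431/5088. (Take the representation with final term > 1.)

[24; 15, 1, 18, 1, 15]

122431 = 24*5088 + 319
5088 = 15*319 + 303
319 = 1*303 + 16
303 = 18*16 + 15
16 = 1*15 + 1
15 = 15*1 + 0  (stop)
So 122431/5088 = [24; 15, 1, 18, 1, 15].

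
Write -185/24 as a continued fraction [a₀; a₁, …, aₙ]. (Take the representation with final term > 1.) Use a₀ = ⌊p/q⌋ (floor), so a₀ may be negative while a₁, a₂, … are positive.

[-8; 3, 2, 3]

-185 = -8×24 + 7
24 = 3×7 + 3
7 = 2×3 + 1
3 = 3×1 + 0  (stop)
So -185/24 = [-8; 3, 2, 3].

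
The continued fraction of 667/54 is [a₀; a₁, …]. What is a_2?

667 = 12·54 + 19   →  a_0 = 12
54 = 2·19 + 16   →  a_1 = 2
19 = 1·16 + 3   →  a_2 = 1

1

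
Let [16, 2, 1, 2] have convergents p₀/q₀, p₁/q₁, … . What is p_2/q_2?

Using pₖ = aₖpₖ₋₁ + pₖ₋₂, qₖ = aₖqₖ₋₁ + qₖ₋₂ (with p₋₁=1, p₋₂=0, q₋₁=0, q₋₂=1):
  k=0: a=16, p=16, q=1
  k=1: a=2, p=33, q=2
  k=2: a=1, p=49, q=3

49/3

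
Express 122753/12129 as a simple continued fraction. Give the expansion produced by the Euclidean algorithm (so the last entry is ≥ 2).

[10; 8, 3, 2, 3, 1, 5, 8]

122753 = 10*12129 + 1463
12129 = 8*1463 + 425
1463 = 3*425 + 188
425 = 2*188 + 49
188 = 3*49 + 41
49 = 1*41 + 8
41 = 5*8 + 1
8 = 8*1 + 0  (stop)
So 122753/12129 = [10; 8, 3, 2, 3, 1, 5, 8].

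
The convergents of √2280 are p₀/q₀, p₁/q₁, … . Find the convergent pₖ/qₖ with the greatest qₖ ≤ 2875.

72961/1528

√2280 = [47; 1, 2, 1, 94, …] (period length 4).
Convergents:
  p_0/q_0 = 47/1
  p_1/q_1 = 48/1
  p_2/q_2 = 143/3
  p_3/q_3 = 191/4
  p_4/q_4 = 18097/379
  p_5/q_5 = 18288/383
  p_6/q_6 = 54673/1145
  p_7/q_7 = 72961/1528
  p_8/q_8 = 6913007/144777
q_7 = 1528 ≤ 2875 < 144777 = q_8, so the answer is 72961/1528.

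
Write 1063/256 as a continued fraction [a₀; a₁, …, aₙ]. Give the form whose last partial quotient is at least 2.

[4; 6, 1, 1, 3, 2, 2]

1063 = 4·256 + 39
256 = 6·39 + 22
39 = 1·22 + 17
22 = 1·17 + 5
17 = 3·5 + 2
5 = 2·2 + 1
2 = 2·1 + 0  (stop)
So 1063/256 = [4; 6, 1, 1, 3, 2, 2].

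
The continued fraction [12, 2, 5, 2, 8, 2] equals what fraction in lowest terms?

5357/430

Fold from the inside: start with 2/1.
  8 + 1/2 = 17/2
  2 + 2/17 = 36/17
  5 + 17/36 = 197/36
  2 + 36/197 = 430/197
  12 + 197/430 = 5357/430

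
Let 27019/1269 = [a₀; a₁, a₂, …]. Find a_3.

27019 = 21·1269 + 370   →  a_0 = 21
1269 = 3·370 + 159   →  a_1 = 3
370 = 2·159 + 52   →  a_2 = 2
159 = 3·52 + 3   →  a_3 = 3

3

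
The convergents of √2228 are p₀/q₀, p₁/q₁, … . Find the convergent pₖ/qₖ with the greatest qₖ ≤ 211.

5617/119

√2228 = [47; 4, 1, 22, 1, 4, 94, …] (period length 6).
Convergents:
  p_0/q_0 = 47/1
  p_1/q_1 = 189/4
  p_2/q_2 = 236/5
  p_3/q_3 = 5381/114
  p_4/q_4 = 5617/119
  p_5/q_5 = 27849/590
q_4 = 119 ≤ 211 < 590 = q_5, so the answer is 5617/119.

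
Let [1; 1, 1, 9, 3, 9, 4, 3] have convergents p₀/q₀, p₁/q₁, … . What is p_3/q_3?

29/19

Using pₖ = aₖpₖ₋₁ + pₖ₋₂, qₖ = aₖqₖ₋₁ + qₖ₋₂ (with p₋₁=1, p₋₂=0, q₋₁=0, q₋₂=1):
  k=0: a=1, p=1, q=1
  k=1: a=1, p=2, q=1
  k=2: a=1, p=3, q=2
  k=3: a=9, p=29, q=19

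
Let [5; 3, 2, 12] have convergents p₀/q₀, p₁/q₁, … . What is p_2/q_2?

37/7

Using pₖ = aₖpₖ₋₁ + pₖ₋₂, qₖ = aₖqₖ₋₁ + qₖ₋₂ (with p₋₁=1, p₋₂=0, q₋₁=0, q₋₂=1):
  k=0: a=5, p=5, q=1
  k=1: a=3, p=16, q=3
  k=2: a=2, p=37, q=7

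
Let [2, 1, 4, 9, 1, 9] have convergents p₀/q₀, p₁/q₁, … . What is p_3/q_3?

129/46

Using pₖ = aₖpₖ₋₁ + pₖ₋₂, qₖ = aₖqₖ₋₁ + qₖ₋₂ (with p₋₁=1, p₋₂=0, q₋₁=0, q₋₂=1):
  k=0: a=2, p=2, q=1
  k=1: a=1, p=3, q=1
  k=2: a=4, p=14, q=5
  k=3: a=9, p=129, q=46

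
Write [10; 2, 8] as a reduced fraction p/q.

Fold from the inside: start with 8/1.
  2 + 1/8 = 17/8
  10 + 8/17 = 178/17

178/17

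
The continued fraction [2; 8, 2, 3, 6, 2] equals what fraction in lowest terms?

Using pₖ = aₖpₖ₋₁ + pₖ₋₂ and qₖ = aₖqₖ₋₁ + qₖ₋₂:
  k=0: a=2, p=2, q=1
  k=1: a=8, p=17, q=8
  k=2: a=2, p=36, q=17
  k=3: a=3, p=125, q=59
  k=4: a=6, p=786, q=371
  k=5: a=2, p=1697, q=801

1697/801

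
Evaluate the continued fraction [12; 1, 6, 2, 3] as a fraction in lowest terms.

Using pₖ = aₖpₖ₋₁ + pₖ₋₂ and qₖ = aₖqₖ₋₁ + qₖ₋₂:
  k=0: a=12, p=12, q=1
  k=1: a=1, p=13, q=1
  k=2: a=6, p=90, q=7
  k=3: a=2, p=193, q=15
  k=4: a=3, p=669, q=52

669/52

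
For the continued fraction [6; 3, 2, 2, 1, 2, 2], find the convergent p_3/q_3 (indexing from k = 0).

107/17

Using pₖ = aₖpₖ₋₁ + pₖ₋₂, qₖ = aₖqₖ₋₁ + qₖ₋₂ (with p₋₁=1, p₋₂=0, q₋₁=0, q₋₂=1):
  k=0: a=6, p=6, q=1
  k=1: a=3, p=19, q=3
  k=2: a=2, p=44, q=7
  k=3: a=2, p=107, q=17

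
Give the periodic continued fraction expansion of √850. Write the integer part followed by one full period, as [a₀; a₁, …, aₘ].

[29; 6, 2, 6, 58]

a₀ = ⌊√850⌋ = 29.
With m₀=0, d₀=1 and mₖ₊₁ = dₖaₖ − mₖ, dₖ₊₁ = (n − mₖ₊₁²)/dₖ, aₖ₊₁ = ⌊(a₀+mₖ₊₁)/dₖ₊₁⌋:
  k=1: m=29, d=9, a=6
  k=2: m=25, d=25, a=2
  k=3: m=25, d=9, a=6
  k=4: m=29, d=1, a=58
d=1 and a=2a₀=58 at k=4, so the next step gives (m, d) = (29, 9) again — its k=1 value — and the period has length 4.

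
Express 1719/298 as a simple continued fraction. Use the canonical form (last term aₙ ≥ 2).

[5; 1, 3, 3, 7, 3]

1719 = 5*298 + 229
298 = 1*229 + 69
229 = 3*69 + 22
69 = 3*22 + 3
22 = 7*3 + 1
3 = 3*1 + 0  (stop)
So 1719/298 = [5; 1, 3, 3, 7, 3].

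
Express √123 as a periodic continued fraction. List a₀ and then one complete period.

[11; 11, 22]

a₀ = ⌊√123⌋ = 11.
With m₀=0, d₀=1 and mₖ₊₁ = dₖaₖ − mₖ, dₖ₊₁ = (n − mₖ₊₁²)/dₖ, aₖ₊₁ = ⌊(a₀+mₖ₊₁)/dₖ₊₁⌋:
  k=1: m=11, d=2, a=11
  k=2: m=11, d=1, a=22
d=1 and a=2a₀=22 at k=2, so the next step gives (m, d) = (11, 2) again — its k=1 value — and the period has length 2.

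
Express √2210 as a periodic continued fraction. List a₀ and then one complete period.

a₀ = ⌊√2210⌋ = 47.
With m₀=0, d₀=1 and mₖ₊₁ = dₖaₖ − mₖ, dₖ₊₁ = (n − mₖ₊₁²)/dₖ, aₖ₊₁ = ⌊(a₀+mₖ₊₁)/dₖ₊₁⌋:
  k=1: m=47, d=1, a=94
d=1 and a=2a₀=94 at k=1, so the next step gives (m, d) = (47, 1) again — its k=1 value — and the period has length 1.

[47; 94]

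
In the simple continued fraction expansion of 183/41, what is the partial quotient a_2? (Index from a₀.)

6

183 = 4·41 + 19   →  a_0 = 4
41 = 2·19 + 3   →  a_1 = 2
19 = 6·3 + 1   →  a_2 = 6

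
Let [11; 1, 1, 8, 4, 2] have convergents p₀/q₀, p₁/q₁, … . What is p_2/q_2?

Using pₖ = aₖpₖ₋₁ + pₖ₋₂, qₖ = aₖqₖ₋₁ + qₖ₋₂ (with p₋₁=1, p₋₂=0, q₋₁=0, q₋₂=1):
  k=0: a=11, p=11, q=1
  k=1: a=1, p=12, q=1
  k=2: a=1, p=23, q=2

23/2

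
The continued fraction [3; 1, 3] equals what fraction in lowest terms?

Using pₖ = aₖpₖ₋₁ + pₖ₋₂ and qₖ = aₖqₖ₋₁ + qₖ₋₂:
  k=0: a=3, p=3, q=1
  k=1: a=1, p=4, q=1
  k=2: a=3, p=15, q=4

15/4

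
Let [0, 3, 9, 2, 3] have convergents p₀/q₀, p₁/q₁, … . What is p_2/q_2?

Using pₖ = aₖpₖ₋₁ + pₖ₋₂, qₖ = aₖqₖ₋₁ + qₖ₋₂ (with p₋₁=1, p₋₂=0, q₋₁=0, q₋₂=1):
  k=0: a=0, p=0, q=1
  k=1: a=3, p=1, q=3
  k=2: a=9, p=9, q=28

9/28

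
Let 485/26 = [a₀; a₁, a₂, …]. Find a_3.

1

485 = 18·26 + 17   →  a_0 = 18
26 = 1·17 + 9   →  a_1 = 1
17 = 1·9 + 8   →  a_2 = 1
9 = 1·8 + 1   →  a_3 = 1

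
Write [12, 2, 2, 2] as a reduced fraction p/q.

149/12

Using pₖ = aₖpₖ₋₁ + pₖ₋₂ and qₖ = aₖqₖ₋₁ + qₖ₋₂:
  k=0: a=12, p=12, q=1
  k=1: a=2, p=25, q=2
  k=2: a=2, p=62, q=5
  k=3: a=2, p=149, q=12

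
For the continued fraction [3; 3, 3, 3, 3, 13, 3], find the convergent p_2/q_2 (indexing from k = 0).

Using pₖ = aₖpₖ₋₁ + pₖ₋₂, qₖ = aₖqₖ₋₁ + qₖ₋₂ (with p₋₁=1, p₋₂=0, q₋₁=0, q₋₂=1):
  k=0: a=3, p=3, q=1
  k=1: a=3, p=10, q=3
  k=2: a=3, p=33, q=10

33/10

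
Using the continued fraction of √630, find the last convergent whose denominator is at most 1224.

√630 = [25; 10, 50, …] (period length 2).
Convergents:
  p_0/q_0 = 25/1
  p_1/q_1 = 251/10
  p_2/q_2 = 12575/501
  p_3/q_3 = 126001/5020
q_2 = 501 ≤ 1224 < 5020 = q_3, so the answer is 12575/501.

12575/501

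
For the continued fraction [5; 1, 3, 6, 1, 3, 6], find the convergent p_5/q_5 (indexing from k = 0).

645/112

Using pₖ = aₖpₖ₋₁ + pₖ₋₂, qₖ = aₖqₖ₋₁ + qₖ₋₂ (with p₋₁=1, p₋₂=0, q₋₁=0, q₋₂=1):
  k=0: a=5, p=5, q=1
  k=1: a=1, p=6, q=1
  k=2: a=3, p=23, q=4
  k=3: a=6, p=144, q=25
  k=4: a=1, p=167, q=29
  k=5: a=3, p=645, q=112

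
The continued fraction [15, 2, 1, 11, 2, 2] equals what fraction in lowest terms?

Fold from the inside: start with 2/1.
  2 + 1/2 = 5/2
  11 + 2/5 = 57/5
  1 + 5/57 = 62/57
  2 + 57/62 = 181/62
  15 + 62/181 = 2777/181

2777/181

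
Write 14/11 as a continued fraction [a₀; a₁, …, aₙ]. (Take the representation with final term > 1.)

14 = 1×11 + 3
11 = 3×3 + 2
3 = 1×2 + 1
2 = 2×1 + 0  (stop)
So 14/11 = [1; 3, 1, 2].

[1; 3, 1, 2]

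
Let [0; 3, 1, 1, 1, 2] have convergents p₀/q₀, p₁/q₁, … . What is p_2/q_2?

1/4

Using pₖ = aₖpₖ₋₁ + pₖ₋₂, qₖ = aₖqₖ₋₁ + qₖ₋₂ (with p₋₁=1, p₋₂=0, q₋₁=0, q₋₂=1):
  k=0: a=0, p=0, q=1
  k=1: a=3, p=1, q=3
  k=2: a=1, p=1, q=4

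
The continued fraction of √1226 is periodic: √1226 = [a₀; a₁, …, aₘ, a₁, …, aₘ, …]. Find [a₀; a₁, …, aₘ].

[35; 70]

a₀ = ⌊√1226⌋ = 35.
With m₀=0, d₀=1 and mₖ₊₁ = dₖaₖ − mₖ, dₖ₊₁ = (n − mₖ₊₁²)/dₖ, aₖ₊₁ = ⌊(a₀+mₖ₊₁)/dₖ₊₁⌋:
  k=1: m=35, d=1, a=70
d=1 and a=2a₀=70 at k=1, so the next step gives (m, d) = (35, 1) again — its k=1 value — and the period has length 1.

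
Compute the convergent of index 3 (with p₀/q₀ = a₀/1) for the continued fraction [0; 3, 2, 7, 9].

Using pₖ = aₖpₖ₋₁ + pₖ₋₂, qₖ = aₖqₖ₋₁ + qₖ₋₂ (with p₋₁=1, p₋₂=0, q₋₁=0, q₋₂=1):
  k=0: a=0, p=0, q=1
  k=1: a=3, p=1, q=3
  k=2: a=2, p=2, q=7
  k=3: a=7, p=15, q=52

15/52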